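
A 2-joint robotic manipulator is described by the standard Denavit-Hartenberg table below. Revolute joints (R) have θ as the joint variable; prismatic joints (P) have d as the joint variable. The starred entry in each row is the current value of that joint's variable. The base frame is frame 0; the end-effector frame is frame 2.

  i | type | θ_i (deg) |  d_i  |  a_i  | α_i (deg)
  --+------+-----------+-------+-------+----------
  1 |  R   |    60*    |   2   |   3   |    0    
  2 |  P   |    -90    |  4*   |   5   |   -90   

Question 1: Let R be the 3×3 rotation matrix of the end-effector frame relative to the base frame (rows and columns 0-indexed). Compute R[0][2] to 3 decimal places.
End-effector z-axis (col 2 of R) = (0.5000,0.8660,0.0000)
R[0][2] = 0.5000

0.500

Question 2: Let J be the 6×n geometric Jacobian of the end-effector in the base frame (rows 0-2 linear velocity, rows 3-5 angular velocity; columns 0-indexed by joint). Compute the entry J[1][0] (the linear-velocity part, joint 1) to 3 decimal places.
axis z_0 = ẑ; lever o_n−o_0 = (5.8301,0.0981,6.0000)
cross product → J_v[:, 0] = (-0.0981,5.8301,0.0000)
J_ω[:, 0] = z_0
entry J[1][0] = 5.8301

5.830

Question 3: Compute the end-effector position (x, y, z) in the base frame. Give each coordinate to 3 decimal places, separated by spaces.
5.830 0.098 6.000

after link 1: o_1 = (1.5000, 2.5981, 2.0000)
after link 2: o_2 = (5.8301, 0.0981, 6.0000)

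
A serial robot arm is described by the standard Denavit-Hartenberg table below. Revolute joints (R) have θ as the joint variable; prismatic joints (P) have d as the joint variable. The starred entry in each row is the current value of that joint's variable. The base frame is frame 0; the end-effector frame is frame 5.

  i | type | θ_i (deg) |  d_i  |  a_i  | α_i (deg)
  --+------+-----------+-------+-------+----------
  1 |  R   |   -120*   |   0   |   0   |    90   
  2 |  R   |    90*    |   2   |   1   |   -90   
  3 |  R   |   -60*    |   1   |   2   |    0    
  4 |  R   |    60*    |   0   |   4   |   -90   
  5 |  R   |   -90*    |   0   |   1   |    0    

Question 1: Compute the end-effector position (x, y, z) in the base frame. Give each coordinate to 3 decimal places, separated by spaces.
-2.232 3.598 6.000

after link 1: o_1 = (0.0000, 0.0000, 0.0000)
after link 2: o_2 = (-1.7321, 1.0000, 1.0000)
after link 3: o_3 = (-2.7321, 2.7321, 2.0000)
after link 4: o_4 = (-2.7321, 2.7321, 6.0000)
after link 5: o_5 = (-2.2321, 3.5981, 6.0000)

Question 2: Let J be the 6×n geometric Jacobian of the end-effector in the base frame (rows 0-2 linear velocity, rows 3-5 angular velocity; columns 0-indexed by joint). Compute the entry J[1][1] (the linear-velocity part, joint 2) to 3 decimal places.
axis z_1 = (-0.8660,0.5000,0.0000); lever o_n−o_1 = (-2.2321,3.5981,6.0000)
cross product → J_v[:, 1] = (3.0000,5.1962,-2.0000)
J_ω[:, 1] = z_1
entry J[1][1] = 5.1962

5.196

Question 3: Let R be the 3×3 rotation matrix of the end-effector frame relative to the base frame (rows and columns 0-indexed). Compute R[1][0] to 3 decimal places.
End-effector x-axis (col 0 of R) = (0.5000,0.8660,0.0000)
R[1][0] = 0.8660

0.866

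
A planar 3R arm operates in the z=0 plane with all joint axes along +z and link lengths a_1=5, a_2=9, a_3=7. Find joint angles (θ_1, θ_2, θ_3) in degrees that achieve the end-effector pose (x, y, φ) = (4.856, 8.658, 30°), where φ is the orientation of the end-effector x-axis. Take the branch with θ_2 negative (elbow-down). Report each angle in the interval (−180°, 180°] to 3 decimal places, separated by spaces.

-135.004 -149.997 -44.998

wrist centre = target − a_3·(cos φ, sin φ) = (-1.2062, 5.1580)
cos θ_2 = (28.0598−5²−9²)/(2·5·9) = -0.8660; θ_2 = -149.9973° (elbow-down)
β = atan2(5.1580,-1.2062) = 103.1619°; ψ = atan2(-4.5004,-2.7940) = -121.8338°
θ_1 = β − ψ = 224.9956°
θ_3 = φ − θ_1 − θ_2 = -44.9983° (wrapped to (-180°,180°])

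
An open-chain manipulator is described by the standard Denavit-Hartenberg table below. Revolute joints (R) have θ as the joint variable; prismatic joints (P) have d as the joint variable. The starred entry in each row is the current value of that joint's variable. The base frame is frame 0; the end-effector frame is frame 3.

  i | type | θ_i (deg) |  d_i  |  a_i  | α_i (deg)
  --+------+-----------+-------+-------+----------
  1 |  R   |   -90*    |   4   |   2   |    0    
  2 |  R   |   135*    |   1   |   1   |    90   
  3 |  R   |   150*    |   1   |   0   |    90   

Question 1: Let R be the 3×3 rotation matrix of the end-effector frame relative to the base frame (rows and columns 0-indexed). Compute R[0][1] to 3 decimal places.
End-effector y-axis (col 1 of R) = (0.7071,-0.7071,0.0000)
R[0][1] = 0.7071

0.707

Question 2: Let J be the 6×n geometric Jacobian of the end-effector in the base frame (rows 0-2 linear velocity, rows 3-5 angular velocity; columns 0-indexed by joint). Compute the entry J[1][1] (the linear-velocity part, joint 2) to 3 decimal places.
1.414

axis z_1 = (0.0000,0.0000,1.0000); lever o_n−o_1 = (1.4142,0.0000,1.0000)
cross product → J_v[:, 1] = (0.0000,1.4142,0.0000)
J_ω[:, 1] = z_1
entry J[1][1] = 1.4142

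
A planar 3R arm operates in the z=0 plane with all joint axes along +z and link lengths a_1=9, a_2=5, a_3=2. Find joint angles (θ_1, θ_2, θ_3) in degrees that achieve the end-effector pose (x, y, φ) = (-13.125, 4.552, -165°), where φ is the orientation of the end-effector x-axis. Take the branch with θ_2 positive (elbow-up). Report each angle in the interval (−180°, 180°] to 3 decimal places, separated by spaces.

wrist centre = target − a_3·(cos φ, sin φ) = (-11.1931, 5.0696)
cos θ_2 = (150.9878−9²−5²)/(2·9·5) = 0.4999; θ_2 = 60.0090° (elbow-up)
β = atan2(5.0696,-11.1931) = 155.6331°; ψ = atan2(4.3305,11.4993) = 20.6358°
θ_1 = β − ψ = 134.9973°
θ_3 = φ − θ_1 − θ_2 = -0.0063° (wrapped to (-180°,180°])

134.997 60.009 -0.006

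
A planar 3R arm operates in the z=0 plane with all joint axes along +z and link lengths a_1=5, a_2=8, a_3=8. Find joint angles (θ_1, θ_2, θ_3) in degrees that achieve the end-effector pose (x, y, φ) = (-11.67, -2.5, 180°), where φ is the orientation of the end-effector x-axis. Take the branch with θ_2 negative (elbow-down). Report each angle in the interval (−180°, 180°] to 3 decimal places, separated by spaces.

wrist centre = target − a_3·(cos φ, sin φ) = (-3.6700, -2.5000)
cos θ_2 = (19.7189−5²−8²)/(2·5·8) = -0.8660; θ_2 = -149.9987° (elbow-down)
β = atan2(-2.5000,-3.6700) = -145.7374°; ψ = atan2(-4.0002,-1.9281) = -115.7344°
θ_1 = β − ψ = -30.0029°
θ_3 = φ − θ_1 − θ_2 = 0.0016° (wrapped to (-180°,180°])

-30.003 -149.999 0.002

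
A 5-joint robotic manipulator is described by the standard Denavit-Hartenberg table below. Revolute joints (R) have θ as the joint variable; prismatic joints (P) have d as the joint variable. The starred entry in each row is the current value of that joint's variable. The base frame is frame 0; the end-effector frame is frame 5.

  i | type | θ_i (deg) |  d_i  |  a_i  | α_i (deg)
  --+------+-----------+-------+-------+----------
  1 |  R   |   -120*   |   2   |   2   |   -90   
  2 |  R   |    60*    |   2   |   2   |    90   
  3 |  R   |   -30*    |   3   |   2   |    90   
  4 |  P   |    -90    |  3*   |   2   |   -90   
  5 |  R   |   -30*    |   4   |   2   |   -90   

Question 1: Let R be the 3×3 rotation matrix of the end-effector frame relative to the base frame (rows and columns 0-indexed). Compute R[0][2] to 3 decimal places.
End-effector z-axis (col 2 of R) = (0.7578,-0.1875,-0.6250)
R[0][2] = 0.7578

0.758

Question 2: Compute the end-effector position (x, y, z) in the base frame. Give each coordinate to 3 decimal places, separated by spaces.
after link 1: o_1 = (-1.0000, -1.7321, 2.0000)
after link 2: o_2 = (0.2321, -3.5981, 0.2679)
after link 3: o_3 = (-2.3660, -6.0981, 0.2679)
after link 4: o_4 = (-3.3750, -2.6495, 0.5670)
after link 5: o_5 = (-5.8481, -1.2010, -2.8660)

-5.848 -1.201 -2.866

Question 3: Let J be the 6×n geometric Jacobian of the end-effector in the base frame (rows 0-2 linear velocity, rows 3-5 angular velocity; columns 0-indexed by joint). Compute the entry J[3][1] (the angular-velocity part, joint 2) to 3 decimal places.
0.866

axis z_1 = (0.8660,-0.5000,0.0000); lever o_n−o_1 = (-4.8481,0.5311,-4.8660)
cross product → J_v[:, 1] = (2.4330,4.2141,-1.9641)
J_ω[:, 1] = z_1
entry J[3][1] = 0.8660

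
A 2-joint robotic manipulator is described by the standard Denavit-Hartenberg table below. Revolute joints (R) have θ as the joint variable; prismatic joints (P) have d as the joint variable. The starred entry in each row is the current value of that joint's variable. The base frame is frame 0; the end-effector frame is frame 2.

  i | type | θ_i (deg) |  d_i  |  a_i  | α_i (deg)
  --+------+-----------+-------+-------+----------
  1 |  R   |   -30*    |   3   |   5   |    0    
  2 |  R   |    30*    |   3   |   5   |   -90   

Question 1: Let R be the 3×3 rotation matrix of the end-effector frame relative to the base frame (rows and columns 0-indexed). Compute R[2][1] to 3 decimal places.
-1.000

End-effector y-axis (col 1 of R) = (0.0000,0.0000,-1.0000)
R[2][1] = -1.0000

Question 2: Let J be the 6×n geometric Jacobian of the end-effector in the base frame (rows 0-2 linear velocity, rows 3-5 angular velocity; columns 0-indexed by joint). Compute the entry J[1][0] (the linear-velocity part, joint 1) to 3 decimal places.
9.330

axis z_0 = ẑ; lever o_n−o_0 = (9.3301,-2.5000,6.0000)
cross product → J_v[:, 0] = (2.5000,9.3301,-0.0000)
J_ω[:, 0] = z_0
entry J[1][0] = 9.3301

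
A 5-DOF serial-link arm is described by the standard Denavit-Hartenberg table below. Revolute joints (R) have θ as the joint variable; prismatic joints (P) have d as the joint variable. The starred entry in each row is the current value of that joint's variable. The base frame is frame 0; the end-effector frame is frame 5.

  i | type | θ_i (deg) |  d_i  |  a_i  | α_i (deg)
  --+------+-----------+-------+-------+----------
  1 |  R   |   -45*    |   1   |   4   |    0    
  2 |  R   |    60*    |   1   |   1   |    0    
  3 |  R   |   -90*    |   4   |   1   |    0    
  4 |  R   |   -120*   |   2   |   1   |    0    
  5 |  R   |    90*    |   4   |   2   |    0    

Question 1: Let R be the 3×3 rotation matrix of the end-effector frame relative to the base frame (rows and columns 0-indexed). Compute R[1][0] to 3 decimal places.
-0.966

End-effector x-axis (col 0 of R) = (-0.2588,-0.9659,0.0000)
R[1][0] = -0.9659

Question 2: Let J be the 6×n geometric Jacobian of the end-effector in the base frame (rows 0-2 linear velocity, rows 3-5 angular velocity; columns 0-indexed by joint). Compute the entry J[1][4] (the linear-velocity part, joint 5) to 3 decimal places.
-0.518

axis z_4 = (0.0000,0.0000,1.0000); lever o_n−o_4 = (-0.5176,-1.9319,4.0000)
cross product → J_v[:, 4] = (1.9319,-0.5176,0.0000)
J_ω[:, 4] = z_4
entry J[1][4] = -0.5176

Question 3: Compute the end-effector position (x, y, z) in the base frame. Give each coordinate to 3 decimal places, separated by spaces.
after link 1: o_1 = (2.8284, -2.8284, 1.0000)
after link 2: o_2 = (3.7944, -2.5696, 2.0000)
after link 3: o_3 = (4.0532, -3.5355, 6.0000)
after link 4: o_4 = (3.0872, -3.2767, 8.0000)
after link 5: o_5 = (2.5696, -5.2086, 12.0000)

2.570 -5.209 12.000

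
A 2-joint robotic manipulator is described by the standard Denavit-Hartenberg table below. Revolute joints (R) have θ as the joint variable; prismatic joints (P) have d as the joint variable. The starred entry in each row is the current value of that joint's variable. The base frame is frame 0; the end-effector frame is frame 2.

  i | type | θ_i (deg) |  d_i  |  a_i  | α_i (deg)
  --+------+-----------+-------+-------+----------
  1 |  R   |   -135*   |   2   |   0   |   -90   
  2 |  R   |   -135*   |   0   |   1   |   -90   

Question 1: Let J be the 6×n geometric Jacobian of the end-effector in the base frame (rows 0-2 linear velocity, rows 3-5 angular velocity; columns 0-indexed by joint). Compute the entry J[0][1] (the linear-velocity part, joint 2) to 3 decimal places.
-0.500

axis z_1 = (0.7071,-0.7071,0.0000); lever o_n−o_1 = (0.5000,0.5000,0.7071)
cross product → J_v[:, 1] = (-0.5000,-0.5000,0.7071)
J_ω[:, 1] = z_1
entry J[0][1] = -0.5000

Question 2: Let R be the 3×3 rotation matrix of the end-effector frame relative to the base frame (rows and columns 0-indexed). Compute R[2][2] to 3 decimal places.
0.707

End-effector z-axis (col 2 of R) = (-0.5000,-0.5000,0.7071)
R[2][2] = 0.7071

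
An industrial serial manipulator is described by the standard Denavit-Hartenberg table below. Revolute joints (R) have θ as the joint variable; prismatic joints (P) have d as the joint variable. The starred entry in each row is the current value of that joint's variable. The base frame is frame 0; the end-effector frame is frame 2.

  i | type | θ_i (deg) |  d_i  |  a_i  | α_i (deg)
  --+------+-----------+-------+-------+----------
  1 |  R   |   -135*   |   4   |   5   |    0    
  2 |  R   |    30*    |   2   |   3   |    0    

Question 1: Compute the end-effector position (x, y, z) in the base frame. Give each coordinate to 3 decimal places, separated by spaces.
-4.312 -6.433 6.000

after link 1: o_1 = (-3.5355, -3.5355, 4.0000)
after link 2: o_2 = (-4.3120, -6.4333, 6.0000)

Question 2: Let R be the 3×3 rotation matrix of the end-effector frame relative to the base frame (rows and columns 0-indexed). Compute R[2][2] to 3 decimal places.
1.000

End-effector z-axis (col 2 of R) = (0.0000,0.0000,1.0000)
R[2][2] = 1.0000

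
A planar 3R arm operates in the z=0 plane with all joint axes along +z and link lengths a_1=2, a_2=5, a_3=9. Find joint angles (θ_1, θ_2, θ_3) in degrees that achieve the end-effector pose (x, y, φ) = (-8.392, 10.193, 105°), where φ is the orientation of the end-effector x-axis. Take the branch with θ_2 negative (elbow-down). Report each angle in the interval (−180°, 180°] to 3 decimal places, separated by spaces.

wrist centre = target − a_3·(cos φ, sin φ) = (-6.0626, 1.4997)
cos θ_2 = (39.0045−2²−5²)/(2·2·5) = 0.5002; θ_2 = -59.9852° (elbow-down)
β = atan2(1.4997,-6.0626) = 166.1061°; ψ = atan2(-4.3295,4.5011) = -43.8865°
θ_1 = β − ψ = 209.9926°
θ_3 = φ − θ_1 − θ_2 = -45.0074° (wrapped to (-180°,180°])

-150.007 -59.985 -45.007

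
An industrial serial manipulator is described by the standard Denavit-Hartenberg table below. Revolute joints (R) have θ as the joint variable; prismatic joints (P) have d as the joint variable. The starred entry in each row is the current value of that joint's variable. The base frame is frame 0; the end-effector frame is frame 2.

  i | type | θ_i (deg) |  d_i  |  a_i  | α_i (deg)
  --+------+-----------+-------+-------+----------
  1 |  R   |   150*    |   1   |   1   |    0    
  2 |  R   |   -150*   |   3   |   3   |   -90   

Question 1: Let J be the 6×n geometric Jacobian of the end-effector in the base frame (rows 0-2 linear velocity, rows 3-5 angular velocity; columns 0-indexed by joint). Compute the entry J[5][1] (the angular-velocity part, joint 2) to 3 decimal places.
axis z_1 = (0.0000,0.0000,1.0000); lever o_n−o_1 = (3.0000,0.0000,3.0000)
cross product → J_v[:, 1] = (0.0000,3.0000,0.0000)
J_ω[:, 1] = z_1
entry J[5][1] = 1.0000

1.000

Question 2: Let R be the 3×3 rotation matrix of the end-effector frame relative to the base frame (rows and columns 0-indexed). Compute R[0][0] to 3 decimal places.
End-effector x-axis (col 0 of R) = (1.0000,0.0000,0.0000)
R[0][0] = 1.0000

1.000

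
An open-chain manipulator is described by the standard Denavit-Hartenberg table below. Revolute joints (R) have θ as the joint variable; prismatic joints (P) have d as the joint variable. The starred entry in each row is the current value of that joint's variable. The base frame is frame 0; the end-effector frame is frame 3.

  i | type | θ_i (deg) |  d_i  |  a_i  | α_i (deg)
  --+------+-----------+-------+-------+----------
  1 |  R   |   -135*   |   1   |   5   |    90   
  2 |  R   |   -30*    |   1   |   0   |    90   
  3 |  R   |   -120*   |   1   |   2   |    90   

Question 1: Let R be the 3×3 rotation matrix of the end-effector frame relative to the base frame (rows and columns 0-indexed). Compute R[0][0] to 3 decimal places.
End-effector x-axis (col 0 of R) = (0.9186,-0.3062,0.2500)
R[0][0] = 0.9186

0.919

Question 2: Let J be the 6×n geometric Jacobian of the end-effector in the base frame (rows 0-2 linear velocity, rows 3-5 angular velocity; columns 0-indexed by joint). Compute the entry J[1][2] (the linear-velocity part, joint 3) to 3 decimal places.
-1.768

axis z_2 = (0.3536,0.3536,-0.8660); lever o_n−o_2 = (2.1907,-0.2588,-0.3660)
cross product → J_v[:, 2] = (-0.3536,-1.7678,-0.8660)
J_ω[:, 2] = z_2
entry J[1][2] = -1.7678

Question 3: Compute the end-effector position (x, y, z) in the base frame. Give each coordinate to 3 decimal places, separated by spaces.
-2.052 -3.087 0.634

after link 1: o_1 = (-3.5355, -3.5355, 1.0000)
after link 2: o_2 = (-4.2426, -2.8284, 1.0000)
after link 3: o_3 = (-2.0520, -3.0872, 0.6340)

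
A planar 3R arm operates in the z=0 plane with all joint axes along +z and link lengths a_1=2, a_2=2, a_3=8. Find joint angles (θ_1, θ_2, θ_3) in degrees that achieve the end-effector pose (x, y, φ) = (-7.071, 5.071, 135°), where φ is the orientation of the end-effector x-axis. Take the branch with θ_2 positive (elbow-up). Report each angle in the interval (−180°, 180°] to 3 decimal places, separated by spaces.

135.003 135.001 -135.004

wrist centre = target − a_3·(cos φ, sin φ) = (-1.4141, -0.5859)
cos θ_2 = (2.3430−2²−2²)/(2·2·2) = -0.7071; θ_2 = 135.0011° (elbow-up)
β = atan2(-0.5859,-1.4141) = -157.4967°; ψ = atan2(1.4142,0.5858) = 67.5006°
θ_1 = β − ψ = -224.9973°
θ_3 = φ − θ_1 − θ_2 = -135.0039° (wrapped to (-180°,180°])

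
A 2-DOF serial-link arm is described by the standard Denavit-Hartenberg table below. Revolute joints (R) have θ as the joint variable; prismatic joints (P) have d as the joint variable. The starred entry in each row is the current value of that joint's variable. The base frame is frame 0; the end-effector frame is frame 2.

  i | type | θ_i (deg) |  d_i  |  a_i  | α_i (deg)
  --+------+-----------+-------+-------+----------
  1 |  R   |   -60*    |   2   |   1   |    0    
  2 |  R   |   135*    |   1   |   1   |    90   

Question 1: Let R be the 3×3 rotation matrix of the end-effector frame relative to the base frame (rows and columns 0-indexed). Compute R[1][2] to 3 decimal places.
End-effector z-axis (col 2 of R) = (0.9659,-0.2588,0.0000)
R[1][2] = -0.2588

-0.259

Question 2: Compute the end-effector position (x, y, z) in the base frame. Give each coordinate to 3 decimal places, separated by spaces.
after link 1: o_1 = (0.5000, -0.8660, 2.0000)
after link 2: o_2 = (0.7588, 0.0999, 3.0000)

0.759 0.100 3.000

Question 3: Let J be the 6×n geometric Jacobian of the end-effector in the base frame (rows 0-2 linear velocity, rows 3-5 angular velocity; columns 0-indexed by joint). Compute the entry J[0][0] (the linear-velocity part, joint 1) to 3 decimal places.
axis z_0 = ẑ; lever o_n−o_0 = (0.7588,0.0999,3.0000)
cross product → J_v[:, 0] = (-0.0999,0.7588,0.0000)
J_ω[:, 0] = z_0
entry J[0][0] = -0.0999

-0.100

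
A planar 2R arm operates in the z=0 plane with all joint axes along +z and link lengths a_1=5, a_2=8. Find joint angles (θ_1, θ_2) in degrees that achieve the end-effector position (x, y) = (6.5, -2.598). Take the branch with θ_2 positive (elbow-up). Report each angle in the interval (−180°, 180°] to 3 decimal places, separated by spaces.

cos θ_2 = (48.9996−5²−8²)/(2·5·8) = -0.5000; θ_2 = 120.0003° (elbow-up)
β = atan2(-2.5980,6.5000) = -21.7862°; ψ = atan2(6.9282,1.0000) = 81.7871°
θ_1 = β − ψ = -103.5733°

-103.573 120.000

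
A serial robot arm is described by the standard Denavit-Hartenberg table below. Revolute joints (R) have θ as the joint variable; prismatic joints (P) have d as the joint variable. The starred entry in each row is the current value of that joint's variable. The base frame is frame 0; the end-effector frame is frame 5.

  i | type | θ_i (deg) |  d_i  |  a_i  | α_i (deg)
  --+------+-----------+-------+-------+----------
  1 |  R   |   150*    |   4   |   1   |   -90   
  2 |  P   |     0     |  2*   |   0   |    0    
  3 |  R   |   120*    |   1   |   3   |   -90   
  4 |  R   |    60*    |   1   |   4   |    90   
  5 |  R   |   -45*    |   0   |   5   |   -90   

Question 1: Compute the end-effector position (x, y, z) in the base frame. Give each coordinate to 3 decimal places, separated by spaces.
1.926 2.960 -3.129

after link 1: o_1 = (-0.8660, 0.5000, 4.0000)
after link 2: o_2 = (-1.8660, -1.2321, 4.0000)
after link 3: o_3 = (-1.0670, -2.8481, 1.4019)
after link 4: o_4 = (2.2811, -0.7811, 0.1699)
after link 5: o_5 = (1.9258, 2.9596, -3.1288)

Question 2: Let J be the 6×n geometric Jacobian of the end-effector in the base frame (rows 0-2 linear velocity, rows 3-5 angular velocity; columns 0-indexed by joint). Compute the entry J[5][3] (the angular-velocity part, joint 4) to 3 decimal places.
axis z_3 = (0.7500,-0.4330,0.5000); lever o_n−o_3 = (2.9928,5.8076,-4.5307)
cross product → J_v[:, 3] = (-0.9419,4.8945,5.6517)
J_ω[:, 3] = z_3
entry J[5][3] = 0.5000

0.500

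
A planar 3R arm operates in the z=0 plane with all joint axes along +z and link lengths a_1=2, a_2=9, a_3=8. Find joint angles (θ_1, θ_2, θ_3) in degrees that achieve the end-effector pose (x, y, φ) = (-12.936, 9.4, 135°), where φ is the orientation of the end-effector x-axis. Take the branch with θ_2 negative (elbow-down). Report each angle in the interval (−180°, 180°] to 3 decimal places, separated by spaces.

-99.424 -120.005 -5.571

wrist centre = target − a_3·(cos φ, sin φ) = (-7.2791, 3.7431)
cos θ_2 = (66.9971−2²−9²)/(2·2·9) = -0.5001; θ_2 = -120.0053° (elbow-down)
β = atan2(3.7431,-7.2791) = 152.7865°; ψ = atan2(-7.7938,-2.5007) = -107.7894°
θ_1 = β − ψ = 260.5758°
θ_3 = φ − θ_1 − θ_2 = -5.5705° (wrapped to (-180°,180°])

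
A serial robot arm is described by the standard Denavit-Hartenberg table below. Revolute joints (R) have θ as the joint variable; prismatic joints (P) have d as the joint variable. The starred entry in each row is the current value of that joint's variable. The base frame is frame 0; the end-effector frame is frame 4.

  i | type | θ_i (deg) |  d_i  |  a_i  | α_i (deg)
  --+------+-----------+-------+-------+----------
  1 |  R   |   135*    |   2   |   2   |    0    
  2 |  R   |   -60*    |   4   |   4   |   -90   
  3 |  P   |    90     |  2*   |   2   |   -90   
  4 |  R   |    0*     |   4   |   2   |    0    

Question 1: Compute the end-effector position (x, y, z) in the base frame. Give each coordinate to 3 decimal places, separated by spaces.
after link 1: o_1 = (-1.4142, 1.4142, 2.0000)
after link 2: o_2 = (-0.3789, 5.2779, 6.0000)
after link 3: o_3 = (-2.3108, 5.7956, 4.0000)
after link 4: o_4 = (-3.3461, 1.9319, 2.0000)

-3.346 1.932 2.000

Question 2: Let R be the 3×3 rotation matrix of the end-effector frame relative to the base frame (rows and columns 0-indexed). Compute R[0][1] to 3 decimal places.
End-effector y-axis (col 1 of R) = (0.9659,-0.2588,-0.0000)
R[0][1] = 0.9659

0.966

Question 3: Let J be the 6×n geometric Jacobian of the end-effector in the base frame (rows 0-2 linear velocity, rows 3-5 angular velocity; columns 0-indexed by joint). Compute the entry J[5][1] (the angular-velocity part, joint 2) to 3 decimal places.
1.000

axis z_1 = (0.0000,0.0000,1.0000); lever o_n−o_1 = (-1.9319,0.5176,-0.0000)
cross product → J_v[:, 1] = (-0.5176,-1.9319,0.0000)
J_ω[:, 1] = z_1
entry J[5][1] = 1.0000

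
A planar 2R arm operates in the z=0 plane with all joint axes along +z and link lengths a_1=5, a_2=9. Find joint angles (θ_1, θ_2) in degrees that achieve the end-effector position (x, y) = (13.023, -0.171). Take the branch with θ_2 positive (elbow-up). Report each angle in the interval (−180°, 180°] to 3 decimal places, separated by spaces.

cos θ_2 = (169.6278−5²−9²)/(2·5·9) = 0.7070; θ_2 = 45.0107° (elbow-up)
β = atan2(-0.1710,13.0230) = -0.7523°; ψ = atan2(6.3651,11.3628) = 29.2565°
θ_1 = β − ψ = -30.0087°

-30.009 45.011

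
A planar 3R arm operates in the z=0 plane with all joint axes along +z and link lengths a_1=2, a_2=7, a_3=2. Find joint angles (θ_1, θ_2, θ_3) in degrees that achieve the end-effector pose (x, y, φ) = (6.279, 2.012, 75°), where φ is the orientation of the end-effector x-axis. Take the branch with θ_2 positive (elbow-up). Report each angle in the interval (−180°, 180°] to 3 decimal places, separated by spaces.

-120.000 135.004 59.996

wrist centre = target − a_3·(cos φ, sin φ) = (5.7614, 0.0801)
cos θ_2 = (33.1997−2²−7²)/(2·2·7) = -0.7072; θ_2 = 135.0037° (elbow-up)
β = atan2(0.0801,5.7614) = 0.7970°; ψ = atan2(4.9494,-2.9501) = 120.7968°
θ_1 = β − ψ = -119.9998°
θ_3 = φ − θ_1 − θ_2 = 59.9960° (wrapped to (-180°,180°])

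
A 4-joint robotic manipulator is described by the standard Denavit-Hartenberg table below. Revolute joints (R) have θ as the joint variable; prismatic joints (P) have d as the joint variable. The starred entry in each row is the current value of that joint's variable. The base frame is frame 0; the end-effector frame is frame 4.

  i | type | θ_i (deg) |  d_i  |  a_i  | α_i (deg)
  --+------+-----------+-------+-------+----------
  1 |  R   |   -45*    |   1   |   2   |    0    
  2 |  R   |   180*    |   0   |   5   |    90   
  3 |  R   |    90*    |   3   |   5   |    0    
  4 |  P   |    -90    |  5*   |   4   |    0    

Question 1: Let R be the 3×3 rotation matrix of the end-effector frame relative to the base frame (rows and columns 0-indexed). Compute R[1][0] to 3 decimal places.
0.707

End-effector x-axis (col 0 of R) = (-0.7071,0.7071,0.0000)
R[1][0] = 0.7071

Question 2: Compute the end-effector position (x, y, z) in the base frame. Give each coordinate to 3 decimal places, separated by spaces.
0.707 10.607 6.000

after link 1: o_1 = (1.4142, -1.4142, 1.0000)
after link 2: o_2 = (-2.1213, 2.1213, 1.0000)
after link 3: o_3 = (0.0000, 4.2426, 6.0000)
after link 4: o_4 = (0.7071, 10.6066, 6.0000)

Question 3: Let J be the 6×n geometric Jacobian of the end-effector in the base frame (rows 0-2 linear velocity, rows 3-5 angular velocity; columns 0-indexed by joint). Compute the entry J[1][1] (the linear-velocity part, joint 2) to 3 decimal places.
axis z_1 = (0.0000,0.0000,1.0000); lever o_n−o_1 = (-0.7071,12.0208,5.0000)
cross product → J_v[:, 1] = (-12.0208,-0.7071,0.0000)
J_ω[:, 1] = z_1
entry J[1][1] = -0.7071

-0.707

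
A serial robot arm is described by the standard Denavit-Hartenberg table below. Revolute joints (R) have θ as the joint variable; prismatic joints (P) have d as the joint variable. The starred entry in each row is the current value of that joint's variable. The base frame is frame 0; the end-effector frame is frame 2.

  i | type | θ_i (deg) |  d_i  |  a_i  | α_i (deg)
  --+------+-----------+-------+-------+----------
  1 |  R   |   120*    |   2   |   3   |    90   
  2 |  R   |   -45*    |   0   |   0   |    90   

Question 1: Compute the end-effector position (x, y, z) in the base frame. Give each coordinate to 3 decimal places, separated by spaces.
after link 1: o_1 = (-1.5000, 2.5981, 2.0000)
after link 2: o_2 = (-1.5000, 2.5981, 2.0000)

-1.500 2.598 2.000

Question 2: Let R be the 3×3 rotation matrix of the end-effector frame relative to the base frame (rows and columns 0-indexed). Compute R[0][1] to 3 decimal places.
End-effector y-axis (col 1 of R) = (0.8660,0.5000,0.0000)
R[0][1] = 0.8660

0.866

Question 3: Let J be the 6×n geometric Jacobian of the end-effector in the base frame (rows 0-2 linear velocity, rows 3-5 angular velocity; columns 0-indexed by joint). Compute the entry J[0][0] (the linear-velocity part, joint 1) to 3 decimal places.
axis z_0 = ẑ; lever o_n−o_0 = (-1.5000,2.5981,2.0000)
cross product → J_v[:, 0] = (-2.5981,-1.5000,0.0000)
J_ω[:, 0] = z_0
entry J[0][0] = -2.5981

-2.598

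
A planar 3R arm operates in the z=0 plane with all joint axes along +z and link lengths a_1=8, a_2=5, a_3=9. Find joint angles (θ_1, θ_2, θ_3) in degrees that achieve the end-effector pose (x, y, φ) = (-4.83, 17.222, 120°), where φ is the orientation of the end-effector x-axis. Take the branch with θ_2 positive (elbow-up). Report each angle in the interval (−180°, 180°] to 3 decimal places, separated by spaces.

wrist centre = target − a_3·(cos φ, sin φ) = (-0.3300, 9.4278)
cos θ_2 = (88.9918−8²−5²)/(2·8·5) = -0.0001; θ_2 = 90.0059° (elbow-up)
β = atan2(9.4278,-0.3300) = 92.0047°; ψ = atan2(5.0000,7.9995) = 32.0070°
θ_1 = β − ψ = 59.9977°
θ_3 = φ − θ_1 − θ_2 = -30.0036° (wrapped to (-180°,180°])

59.998 90.006 -30.004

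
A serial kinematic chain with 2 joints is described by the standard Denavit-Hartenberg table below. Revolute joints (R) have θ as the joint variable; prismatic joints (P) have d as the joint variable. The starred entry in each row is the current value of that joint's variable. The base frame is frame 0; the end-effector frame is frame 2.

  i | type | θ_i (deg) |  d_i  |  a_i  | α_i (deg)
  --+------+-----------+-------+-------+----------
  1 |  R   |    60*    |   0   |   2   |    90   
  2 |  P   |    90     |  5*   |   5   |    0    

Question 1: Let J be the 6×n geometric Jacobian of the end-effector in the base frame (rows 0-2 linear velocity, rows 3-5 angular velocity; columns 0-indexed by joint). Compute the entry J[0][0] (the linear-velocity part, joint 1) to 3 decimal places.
axis z_0 = ẑ; lever o_n−o_0 = (5.3301,-0.7679,5.0000)
cross product → J_v[:, 0] = (0.7679,5.3301,-0.0000)
J_ω[:, 0] = z_0
entry J[0][0] = 0.7679

0.768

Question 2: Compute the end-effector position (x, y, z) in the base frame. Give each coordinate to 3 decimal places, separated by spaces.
after link 1: o_1 = (1.0000, 1.7321, 0.0000)
after link 2: o_2 = (5.3301, -0.7679, 5.0000)

5.330 -0.768 5.000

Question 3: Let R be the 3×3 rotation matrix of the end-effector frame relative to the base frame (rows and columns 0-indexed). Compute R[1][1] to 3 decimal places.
-0.866

End-effector y-axis (col 1 of R) = (-0.5000,-0.8660,0.0000)
R[1][1] = -0.8660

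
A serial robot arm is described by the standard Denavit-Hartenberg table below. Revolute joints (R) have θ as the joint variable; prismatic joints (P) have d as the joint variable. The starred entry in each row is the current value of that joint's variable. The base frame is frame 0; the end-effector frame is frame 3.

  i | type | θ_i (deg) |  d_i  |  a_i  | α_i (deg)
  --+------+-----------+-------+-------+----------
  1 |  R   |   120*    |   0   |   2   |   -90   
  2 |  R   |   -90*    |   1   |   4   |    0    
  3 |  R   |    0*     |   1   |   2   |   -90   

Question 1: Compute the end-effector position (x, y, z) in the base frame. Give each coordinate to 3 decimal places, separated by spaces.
after link 1: o_1 = (-1.0000, 1.7321, 0.0000)
after link 2: o_2 = (-1.8660, 1.2321, 4.0000)
after link 3: o_3 = (-2.7321, 0.7321, 6.0000)

-2.732 0.732 6.000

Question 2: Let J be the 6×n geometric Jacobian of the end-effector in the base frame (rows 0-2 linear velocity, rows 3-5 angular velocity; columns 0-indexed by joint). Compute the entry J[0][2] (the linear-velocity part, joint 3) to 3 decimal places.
axis z_2 = (-0.8660,-0.5000,0.0000); lever o_n−o_2 = (-0.8660,-0.5000,2.0000)
cross product → J_v[:, 2] = (-1.0000,1.7321,-0.0000)
J_ω[:, 2] = z_2
entry J[0][2] = -1.0000

-1.000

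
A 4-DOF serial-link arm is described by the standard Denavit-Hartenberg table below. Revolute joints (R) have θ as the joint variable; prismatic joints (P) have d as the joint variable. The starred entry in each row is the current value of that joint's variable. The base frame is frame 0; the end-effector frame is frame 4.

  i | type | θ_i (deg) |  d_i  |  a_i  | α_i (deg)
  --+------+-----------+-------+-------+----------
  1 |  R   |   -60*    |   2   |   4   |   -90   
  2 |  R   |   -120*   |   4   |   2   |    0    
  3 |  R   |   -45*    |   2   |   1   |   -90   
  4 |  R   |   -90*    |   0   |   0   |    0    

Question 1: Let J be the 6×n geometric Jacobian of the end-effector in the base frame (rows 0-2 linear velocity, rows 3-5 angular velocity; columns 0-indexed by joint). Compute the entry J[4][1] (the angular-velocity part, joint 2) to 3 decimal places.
0.500

axis z_1 = (0.8660,0.5000,0.0000); lever o_n−o_1 = (4.2132,4.7025,1.9909)
cross product → J_v[:, 1] = (0.9954,-1.7241,1.9659)
J_ω[:, 1] = z_1
entry J[4][1] = 0.5000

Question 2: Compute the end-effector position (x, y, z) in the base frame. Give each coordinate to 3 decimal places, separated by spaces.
6.213 1.238 3.991

after link 1: o_1 = (2.0000, -3.4641, 2.0000)
after link 2: o_2 = (4.9641, -0.5981, 3.7321)
after link 3: o_3 = (6.2132, 1.2384, 3.9909)
after link 4: o_4 = (6.2132, 1.2384, 3.9909)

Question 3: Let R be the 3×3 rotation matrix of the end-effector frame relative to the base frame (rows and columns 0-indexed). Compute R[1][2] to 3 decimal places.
End-effector z-axis (col 2 of R) = (0.1294,-0.2241,0.9659)
R[1][2] = -0.2241

-0.224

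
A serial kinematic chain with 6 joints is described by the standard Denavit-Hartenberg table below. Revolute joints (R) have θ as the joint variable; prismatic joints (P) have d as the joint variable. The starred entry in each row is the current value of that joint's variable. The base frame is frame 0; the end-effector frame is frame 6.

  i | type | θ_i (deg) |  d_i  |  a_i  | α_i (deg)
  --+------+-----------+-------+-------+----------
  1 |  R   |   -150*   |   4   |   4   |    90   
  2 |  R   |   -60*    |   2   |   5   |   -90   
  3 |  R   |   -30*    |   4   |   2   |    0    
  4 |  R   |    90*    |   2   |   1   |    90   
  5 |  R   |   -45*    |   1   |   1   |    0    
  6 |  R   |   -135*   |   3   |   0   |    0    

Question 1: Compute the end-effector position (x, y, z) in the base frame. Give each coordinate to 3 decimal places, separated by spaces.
after link 1: o_1 = (-3.4641, -2.0000, 4.0000)
after link 2: o_2 = (-6.6292, -1.5179, -0.3301)
after link 3: o_3 = (-10.8792, -2.8170, 0.1699)
after link 4: o_4 = (-12.1627, -4.5580, 0.7369)
after link 5: o_5 = (-12.1042, -4.6540, -0.6729)
after link 6: o_6 = (-13.9792, -4.0045, -2.9229)

-13.979 -4.005 -2.923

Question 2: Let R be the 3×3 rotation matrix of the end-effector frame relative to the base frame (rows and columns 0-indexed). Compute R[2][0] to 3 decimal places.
End-effector x-axis (col 0 of R) = (-0.2165,0.8750,0.4330)
R[2][0] = 0.4330

0.433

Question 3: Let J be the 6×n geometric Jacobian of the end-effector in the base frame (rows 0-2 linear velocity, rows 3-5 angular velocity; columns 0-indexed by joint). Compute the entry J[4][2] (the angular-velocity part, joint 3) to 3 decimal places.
-0.433

axis z_2 = (-0.7500,-0.4330,0.5000); lever o_n−o_2 = (-7.3501,-2.4866,-2.5928)
cross product → J_v[:, 2] = (2.3660,-5.6196,-1.3177)
J_ω[:, 2] = z_2
entry J[4][2] = -0.4330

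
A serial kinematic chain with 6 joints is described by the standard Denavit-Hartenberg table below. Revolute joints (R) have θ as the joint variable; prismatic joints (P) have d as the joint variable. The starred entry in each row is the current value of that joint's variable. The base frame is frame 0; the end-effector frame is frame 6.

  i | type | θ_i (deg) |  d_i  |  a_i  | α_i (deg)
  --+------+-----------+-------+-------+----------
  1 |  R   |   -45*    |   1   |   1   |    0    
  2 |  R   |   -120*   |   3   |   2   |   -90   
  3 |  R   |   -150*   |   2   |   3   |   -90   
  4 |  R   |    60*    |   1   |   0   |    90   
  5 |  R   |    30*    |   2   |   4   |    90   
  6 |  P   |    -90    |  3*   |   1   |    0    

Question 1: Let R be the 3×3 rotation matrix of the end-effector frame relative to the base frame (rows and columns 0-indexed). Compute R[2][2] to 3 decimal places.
End-effector z-axis (col 2 of R) = (0.5153,0.5864,-0.6250)
R[2][2] = -0.6250

-0.625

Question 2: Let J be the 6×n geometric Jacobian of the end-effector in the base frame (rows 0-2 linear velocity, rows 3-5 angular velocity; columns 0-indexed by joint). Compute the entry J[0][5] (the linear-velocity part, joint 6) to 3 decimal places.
prismatic axis z_5 = (0.5153,0.5864,-0.6250)
J_v[:, 5] = z_5; J_ω[:, 5] = (0,0,0)
entry J[0][5] = 0.5153

0.515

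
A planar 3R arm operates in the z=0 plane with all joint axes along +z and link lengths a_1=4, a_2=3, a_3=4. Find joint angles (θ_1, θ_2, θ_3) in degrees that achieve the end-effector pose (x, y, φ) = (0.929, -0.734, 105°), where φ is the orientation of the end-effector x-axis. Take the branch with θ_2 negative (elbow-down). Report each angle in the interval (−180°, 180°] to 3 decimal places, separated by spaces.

-29.994 -90.007 -134.999

wrist centre = target − a_3·(cos φ, sin φ) = (1.9643, -4.5977)
cos θ_2 = (24.9973−4²−3²)/(2·4·3) = -0.0001; θ_2 = -90.0065° (elbow-down)
β = atan2(-4.5977,1.9643) = -66.8664°; ψ = atan2(-3.0000,3.9997) = -36.8723°
θ_1 = β − ψ = -29.9941°
θ_3 = φ − θ_1 − θ_2 = -134.9993° (wrapped to (-180°,180°])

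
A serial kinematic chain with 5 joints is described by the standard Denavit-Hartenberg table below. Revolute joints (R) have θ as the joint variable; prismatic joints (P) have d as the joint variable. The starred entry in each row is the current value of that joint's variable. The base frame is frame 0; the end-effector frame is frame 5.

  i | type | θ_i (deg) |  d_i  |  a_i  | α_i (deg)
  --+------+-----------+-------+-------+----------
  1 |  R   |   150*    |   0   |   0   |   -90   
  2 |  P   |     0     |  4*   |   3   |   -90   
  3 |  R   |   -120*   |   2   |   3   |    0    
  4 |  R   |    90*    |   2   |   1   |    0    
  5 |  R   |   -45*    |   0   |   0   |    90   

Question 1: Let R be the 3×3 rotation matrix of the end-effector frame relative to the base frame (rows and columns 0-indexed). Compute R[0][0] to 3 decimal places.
End-effector x-axis (col 0 of R) = (-0.7071,-0.7071,0.0000)
R[0][0] = -0.7071

-0.707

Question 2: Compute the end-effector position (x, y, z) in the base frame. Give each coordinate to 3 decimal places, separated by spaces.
-5.598 -4.964 -4.000

after link 1: o_1 = (0.0000, 0.0000, 0.0000)
after link 2: o_2 = (-4.5981, -1.9641, 0.0000)
after link 3: o_3 = (-4.5981, -4.9641, -2.0000)
after link 4: o_4 = (-5.5981, -4.9641, -4.0000)
after link 5: o_5 = (-5.5981, -4.9641, -4.0000)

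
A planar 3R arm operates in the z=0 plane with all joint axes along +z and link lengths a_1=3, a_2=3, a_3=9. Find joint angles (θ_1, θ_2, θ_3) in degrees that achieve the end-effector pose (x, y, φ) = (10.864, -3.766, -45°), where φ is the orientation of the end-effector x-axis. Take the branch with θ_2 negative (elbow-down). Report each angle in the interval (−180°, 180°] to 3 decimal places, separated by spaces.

59.999 -60.001 -44.998

wrist centre = target − a_3·(cos φ, sin φ) = (4.5000, 2.5980)
cos θ_2 = (26.9998−3²−3²)/(2·3·3) = 0.5000; θ_2 = -60.0009° (elbow-down)
β = atan2(2.5980,4.5000) = 29.9987°; ψ = atan2(-2.5981,4.5000) = -30.0005°
θ_1 = β − ψ = 59.9991°
θ_3 = φ − θ_1 − θ_2 = -44.9982° (wrapped to (-180°,180°])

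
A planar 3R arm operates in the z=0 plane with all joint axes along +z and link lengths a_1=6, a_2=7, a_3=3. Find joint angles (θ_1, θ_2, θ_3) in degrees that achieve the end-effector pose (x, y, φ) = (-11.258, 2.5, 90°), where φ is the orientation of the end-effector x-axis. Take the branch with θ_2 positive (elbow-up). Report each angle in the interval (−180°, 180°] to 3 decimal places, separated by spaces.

149.997 60.006 -120.003

wrist centre = target − a_3·(cos φ, sin φ) = (-11.2580, -0.5000)
cos θ_2 = (126.9926−6²−7²)/(2·6·7) = 0.4999; θ_2 = 60.0059° (elbow-up)
β = atan2(-0.5000,-11.2580) = -177.4570°; ψ = atan2(6.0625,9.4994) = 32.5462°
θ_1 = β − ψ = -210.0032°
θ_3 = φ − θ_1 − θ_2 = -120.0027° (wrapped to (-180°,180°])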